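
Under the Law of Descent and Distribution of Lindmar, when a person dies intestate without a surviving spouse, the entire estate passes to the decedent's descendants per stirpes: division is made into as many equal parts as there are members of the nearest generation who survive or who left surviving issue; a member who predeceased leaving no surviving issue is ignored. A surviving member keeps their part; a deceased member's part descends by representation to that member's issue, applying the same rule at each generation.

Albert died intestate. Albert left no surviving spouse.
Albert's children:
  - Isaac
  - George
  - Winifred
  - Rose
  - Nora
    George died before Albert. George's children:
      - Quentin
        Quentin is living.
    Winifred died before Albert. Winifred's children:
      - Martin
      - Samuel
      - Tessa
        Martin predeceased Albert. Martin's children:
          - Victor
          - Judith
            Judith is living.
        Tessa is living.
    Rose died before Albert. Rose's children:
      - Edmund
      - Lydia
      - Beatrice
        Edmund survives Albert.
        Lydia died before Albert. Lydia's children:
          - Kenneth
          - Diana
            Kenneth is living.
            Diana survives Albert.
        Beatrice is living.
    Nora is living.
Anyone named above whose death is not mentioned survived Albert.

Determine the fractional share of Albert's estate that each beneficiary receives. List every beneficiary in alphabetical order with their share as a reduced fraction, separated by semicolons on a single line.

Beatrice 1/15; Diana 1/30; Edmund 1/15; Isaac 1/5; Judith 1/30; Kenneth 1/30; Nora 1/5; Quentin 1/5; Samuel 1/15; Tessa 1/15; Victor 1/30

There is no surviving spouse, so the entire estate passes to Albert's descendants per stirpes.
The estate is divided into 5 equal shares of 1/5 among Isaac, George, Winifred, Rose, Nora.
Isaac is living and takes 1/5.
George predeceased; the 1/5 allotted to George's branch passes to George's issue by representation.
Quentin is the sole taker at this level and receives the full 1/5.
Winifred predeceased; the 1/5 allotted to Winifred's branch passes to Winifred's issue by representation.
The 1/5 is divided into 3 equal shares of 1/15 among Martin, Samuel, Tessa.
Martin predeceased; the 1/15 allotted to Martin's branch passes to Martin's issue by representation.
The 1/15 is divided into 2 equal shares of 1/30 among Victor, Judith.
Victor is living and takes 1/30.
Judith is living and takes 1/30.
Samuel is living and takes 1/15.
Tessa is living and takes 1/15.
Rose predeceased; the 1/5 allotted to Rose's branch passes to Rose's issue by representation.
The 1/5 is divided into 3 equal shares of 1/15 among Edmund, Lydia, Beatrice.
Edmund is living and takes 1/15.
Lydia predeceased; the 1/15 allotted to Lydia's branch passes to Lydia's issue by representation.
The 1/15 is divided into 2 equal shares of 1/30 among Kenneth, Diana.
Kenneth is living and takes 1/30.
Diana is living and takes 1/30.
Beatrice is living and takes 1/15.
Nora is living and takes 1/5.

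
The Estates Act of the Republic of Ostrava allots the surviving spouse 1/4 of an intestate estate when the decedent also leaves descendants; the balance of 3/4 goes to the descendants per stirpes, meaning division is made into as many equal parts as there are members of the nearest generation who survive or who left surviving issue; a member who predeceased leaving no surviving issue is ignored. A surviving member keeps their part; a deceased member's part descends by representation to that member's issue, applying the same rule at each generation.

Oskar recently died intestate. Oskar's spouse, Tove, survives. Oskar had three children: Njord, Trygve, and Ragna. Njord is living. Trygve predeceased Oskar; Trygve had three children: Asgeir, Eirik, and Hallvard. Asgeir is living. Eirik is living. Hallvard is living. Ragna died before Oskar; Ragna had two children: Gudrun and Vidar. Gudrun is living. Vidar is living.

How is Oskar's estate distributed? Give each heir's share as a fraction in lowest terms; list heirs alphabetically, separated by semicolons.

Tove, as surviving spouse, takes 1/4.
The remaining 3/4 passes to Oskar's descendants per stirpes.
The 3/4 is divided into 3 equal shares of 1/4 among Njord, Trygve, Ragna.
Njord is living and takes 1/4.
Trygve predeceased; the 1/4 allotted to Trygve's branch passes to Trygve's issue by representation.
The 1/4 is divided into 3 equal shares of 1/12 among Asgeir, Eirik, Hallvard.
Asgeir is living and takes 1/12.
Eirik is living and takes 1/12.
Hallvard is living and takes 1/12.
Ragna predeceased; the 1/4 allotted to Ragna's branch passes to Ragna's issue by representation.
The 1/4 is divided into 2 equal shares of 1/8 among Gudrun, Vidar.
Gudrun is living and takes 1/8.
Vidar is living and takes 1/8.

Asgeir 1/12; Eirik 1/12; Gudrun 1/8; Hallvard 1/12; Njord 1/4; Tove 1/4; Vidar 1/8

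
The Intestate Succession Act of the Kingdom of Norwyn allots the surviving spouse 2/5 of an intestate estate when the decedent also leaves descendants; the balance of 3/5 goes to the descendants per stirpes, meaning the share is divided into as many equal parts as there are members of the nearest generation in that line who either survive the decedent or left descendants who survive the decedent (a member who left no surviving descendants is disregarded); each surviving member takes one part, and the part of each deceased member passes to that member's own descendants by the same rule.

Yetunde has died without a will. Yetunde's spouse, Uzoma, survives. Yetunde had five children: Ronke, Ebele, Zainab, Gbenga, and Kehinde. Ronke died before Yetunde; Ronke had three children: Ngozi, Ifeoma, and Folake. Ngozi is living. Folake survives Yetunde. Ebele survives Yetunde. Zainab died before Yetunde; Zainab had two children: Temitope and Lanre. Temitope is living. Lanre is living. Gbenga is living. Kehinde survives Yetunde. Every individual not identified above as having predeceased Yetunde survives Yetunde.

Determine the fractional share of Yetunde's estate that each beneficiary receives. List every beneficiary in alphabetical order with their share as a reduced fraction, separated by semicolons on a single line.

Uzoma, as surviving spouse, takes 2/5.
The remaining 3/5 passes to Yetunde's descendants per stirpes.
The 3/5 is divided into 5 equal shares of 3/25 among Ronke, Ebele, Zainab, Gbenga, Kehinde.
Ronke predeceased; the 3/25 allotted to Ronke's branch passes to Ronke's issue by representation.
The 3/25 is divided into 3 equal shares of 1/25 among Ngozi, Ifeoma, Folake.
Ngozi is living and takes 1/25.
Ifeoma is living and takes 1/25.
Folake is living and takes 1/25.
Ebele is living and takes 3/25.
Zainab predeceased; the 3/25 allotted to Zainab's branch passes to Zainab's issue by representation.
The 3/25 is divided into 2 equal shares of 3/50 among Temitope, Lanre.
Temitope is living and takes 3/50.
Lanre is living and takes 3/50.
Gbenga is living and takes 3/25.
Kehinde is living and takes 3/25.

Ebele 3/25; Folake 1/25; Gbenga 3/25; Ifeoma 1/25; Kehinde 3/25; Lanre 3/50; Ngozi 1/25; Temitope 3/50; Uzoma 2/5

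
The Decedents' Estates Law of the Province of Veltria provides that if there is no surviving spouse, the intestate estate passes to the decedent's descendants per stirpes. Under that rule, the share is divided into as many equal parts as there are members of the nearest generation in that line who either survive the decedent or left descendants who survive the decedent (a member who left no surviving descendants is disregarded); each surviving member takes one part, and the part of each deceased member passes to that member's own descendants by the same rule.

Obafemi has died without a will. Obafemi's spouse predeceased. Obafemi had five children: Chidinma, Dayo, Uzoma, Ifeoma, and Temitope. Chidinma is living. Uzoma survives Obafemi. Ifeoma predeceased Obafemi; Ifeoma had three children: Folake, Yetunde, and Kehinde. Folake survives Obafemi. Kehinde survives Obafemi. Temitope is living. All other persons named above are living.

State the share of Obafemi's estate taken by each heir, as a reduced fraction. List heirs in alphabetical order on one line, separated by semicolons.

Chidinma 1/5; Dayo 1/5; Folake 1/15; Kehinde 1/15; Temitope 1/5; Uzoma 1/5; Yetunde 1/15

There is no surviving spouse, so the entire estate passes to Obafemi's descendants per stirpes.
The estate is divided into 5 equal shares of 1/5 among Chidinma, Dayo, Uzoma, Ifeoma, Temitope.
Chidinma is living and takes 1/5.
Dayo is living and takes 1/5.
Uzoma is living and takes 1/5.
Ifeoma predeceased; the 1/5 allotted to Ifeoma's branch passes to Ifeoma's issue by representation.
The 1/5 is divided into 3 equal shares of 1/15 among Folake, Yetunde, Kehinde.
Folake is living and takes 1/15.
Yetunde is living and takes 1/15.
Kehinde is living and takes 1/15.
Temitope is living and takes 1/5.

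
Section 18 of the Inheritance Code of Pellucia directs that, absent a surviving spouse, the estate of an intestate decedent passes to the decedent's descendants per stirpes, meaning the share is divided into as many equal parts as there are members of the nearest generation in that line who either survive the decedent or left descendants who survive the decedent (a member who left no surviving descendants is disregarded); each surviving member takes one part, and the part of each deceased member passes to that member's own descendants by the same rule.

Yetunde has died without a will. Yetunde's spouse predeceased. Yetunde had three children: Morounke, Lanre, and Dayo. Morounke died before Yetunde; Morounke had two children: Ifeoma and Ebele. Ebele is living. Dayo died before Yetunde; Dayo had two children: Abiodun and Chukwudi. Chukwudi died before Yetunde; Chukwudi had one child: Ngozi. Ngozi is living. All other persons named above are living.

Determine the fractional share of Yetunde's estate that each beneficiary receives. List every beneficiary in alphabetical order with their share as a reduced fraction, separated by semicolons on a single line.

Abiodun 1/6; Ebele 1/6; Ifeoma 1/6; Lanre 1/3; Ngozi 1/6

There is no surviving spouse, so the entire estate passes to Yetunde's descendants per stirpes.
The estate is divided into 3 equal shares of 1/3 among Morounke, Lanre, Dayo.
Morounke predeceased; the 1/3 allotted to Morounke's branch passes to Morounke's issue by representation.
The 1/3 is divided into 2 equal shares of 1/6 among Ifeoma, Ebele.
Ifeoma is living and takes 1/6.
Ebele is living and takes 1/6.
Lanre is living and takes 1/3.
Dayo predeceased; the 1/3 allotted to Dayo's branch passes to Dayo's issue by representation.
The 1/3 is divided into 2 equal shares of 1/6 among Abiodun, Chukwudi.
Abiodun is living and takes 1/6.
Chukwudi predeceased; the 1/6 allotted to Chukwudi's branch passes to Chukwudi's issue by representation.
Ngozi is the sole taker at this level and receives the full 1/6.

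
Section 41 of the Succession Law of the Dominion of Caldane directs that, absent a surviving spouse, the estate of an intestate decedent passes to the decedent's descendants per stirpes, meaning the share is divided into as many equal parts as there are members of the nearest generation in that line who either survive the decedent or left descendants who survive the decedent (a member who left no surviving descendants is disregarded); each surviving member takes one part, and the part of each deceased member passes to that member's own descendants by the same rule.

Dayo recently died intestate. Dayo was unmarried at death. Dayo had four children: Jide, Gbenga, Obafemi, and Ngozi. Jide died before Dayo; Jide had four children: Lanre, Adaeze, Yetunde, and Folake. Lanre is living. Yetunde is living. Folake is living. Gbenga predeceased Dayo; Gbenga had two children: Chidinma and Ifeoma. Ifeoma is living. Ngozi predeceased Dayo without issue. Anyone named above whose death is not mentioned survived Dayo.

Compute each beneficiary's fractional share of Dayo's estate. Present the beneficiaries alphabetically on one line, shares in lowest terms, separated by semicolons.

Adaeze 1/12; Chidinma 1/6; Folake 1/12; Ifeoma 1/6; Lanre 1/12; Obafemi 1/3; Yetunde 1/12

There is no surviving spouse, so the entire estate passes to Dayo's descendants per stirpes.
Ngozi left no surviving issue, so that branch lapses and is disregarded.
The estate is divided into 3 equal shares of 1/3 among Jide, Gbenga, Obafemi.
Jide predeceased; the 1/3 allotted to Jide's branch passes to Jide's issue by representation.
The 1/3 is divided into 4 equal shares of 1/12 among Lanre, Adaeze, Yetunde, Folake.
Lanre is living and takes 1/12.
Adaeze is living and takes 1/12.
Yetunde is living and takes 1/12.
Folake is living and takes 1/12.
Gbenga predeceased; the 1/3 allotted to Gbenga's branch passes to Gbenga's issue by representation.
The 1/3 is divided into 2 equal shares of 1/6 among Chidinma, Ifeoma.
Chidinma is living and takes 1/6.
Ifeoma is living and takes 1/6.
Obafemi is living and takes 1/3.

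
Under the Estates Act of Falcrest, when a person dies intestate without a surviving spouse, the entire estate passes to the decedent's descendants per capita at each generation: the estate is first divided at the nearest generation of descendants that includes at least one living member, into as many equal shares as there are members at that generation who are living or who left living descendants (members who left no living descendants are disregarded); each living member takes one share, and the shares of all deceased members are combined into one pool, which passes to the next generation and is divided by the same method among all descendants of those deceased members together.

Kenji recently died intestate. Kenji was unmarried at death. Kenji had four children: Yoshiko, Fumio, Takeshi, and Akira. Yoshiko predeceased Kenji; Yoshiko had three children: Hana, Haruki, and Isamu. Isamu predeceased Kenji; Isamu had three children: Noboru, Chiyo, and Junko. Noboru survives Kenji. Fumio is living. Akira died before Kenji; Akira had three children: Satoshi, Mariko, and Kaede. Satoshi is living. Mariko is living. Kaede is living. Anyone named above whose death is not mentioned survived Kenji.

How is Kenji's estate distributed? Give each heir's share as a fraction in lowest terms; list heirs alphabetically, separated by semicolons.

There is no surviving spouse, so the entire estate passes to Kenji's descendants per capita at each generation.
At generation 1 (Yoshiko, Fumio, Takeshi, Akira) there are 4 shares of (1)/4 = 1/4 each.
Living: Fumio and Takeshi — each takes 1/4.
Deceased: Yoshiko and Akira. Their combined 1/2 is pooled and carried to generation 2.
At generation 2 (Hana, Haruki, Isamu, Satoshi, Mariko, Kaede) there are 6 shares of (1/2)/6 = 1/12 each.
Living: Hana, Haruki, Satoshi, Mariko, and Kaede — each takes 1/12.
Deceased: Isamu. That 1/12 share is carried to generation 3.
At generation 3 (Noboru, Chiyo, Junko) there are 3 shares of (1/12)/3 = 1/36 each.
Living: Noboru, Chiyo, and Junko — each takes 1/36.

Chiyo 1/36; Fumio 1/4; Hana 1/12; Haruki 1/12; Junko 1/36; Kaede 1/12; Mariko 1/12; Noboru 1/36; Satoshi 1/12; Takeshi 1/4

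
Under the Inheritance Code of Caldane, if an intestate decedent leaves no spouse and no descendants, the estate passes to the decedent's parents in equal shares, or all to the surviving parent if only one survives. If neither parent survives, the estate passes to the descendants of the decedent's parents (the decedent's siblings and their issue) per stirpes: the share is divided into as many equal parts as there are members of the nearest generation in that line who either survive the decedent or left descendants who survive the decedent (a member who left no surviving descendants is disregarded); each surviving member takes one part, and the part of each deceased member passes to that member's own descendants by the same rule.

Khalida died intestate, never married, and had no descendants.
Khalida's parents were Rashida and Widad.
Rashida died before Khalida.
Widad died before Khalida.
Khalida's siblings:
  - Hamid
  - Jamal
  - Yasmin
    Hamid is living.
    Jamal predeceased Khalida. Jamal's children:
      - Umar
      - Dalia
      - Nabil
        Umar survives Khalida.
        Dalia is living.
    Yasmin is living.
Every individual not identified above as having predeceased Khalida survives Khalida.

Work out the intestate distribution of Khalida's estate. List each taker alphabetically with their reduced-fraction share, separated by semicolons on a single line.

Neither parent survives and there are no descendants, so the estate passes to Khalida's siblings and their issue per stirpes.
The estate is divided into 3 equal shares of 1/3 among Hamid, Jamal, Yasmin.
Hamid is living and takes 1/3.
Jamal predeceased; the 1/3 allotted to Jamal's branch passes to Jamal's issue by representation.
The 1/3 is divided into 3 equal shares of 1/9 among Umar, Dalia, Nabil.
Umar is living and takes 1/9.
Dalia is living and takes 1/9.
Nabil is living and takes 1/9.
Yasmin is living and takes 1/3.

Dalia 1/9; Hamid 1/3; Nabil 1/9; Umar 1/9; Yasmin 1/3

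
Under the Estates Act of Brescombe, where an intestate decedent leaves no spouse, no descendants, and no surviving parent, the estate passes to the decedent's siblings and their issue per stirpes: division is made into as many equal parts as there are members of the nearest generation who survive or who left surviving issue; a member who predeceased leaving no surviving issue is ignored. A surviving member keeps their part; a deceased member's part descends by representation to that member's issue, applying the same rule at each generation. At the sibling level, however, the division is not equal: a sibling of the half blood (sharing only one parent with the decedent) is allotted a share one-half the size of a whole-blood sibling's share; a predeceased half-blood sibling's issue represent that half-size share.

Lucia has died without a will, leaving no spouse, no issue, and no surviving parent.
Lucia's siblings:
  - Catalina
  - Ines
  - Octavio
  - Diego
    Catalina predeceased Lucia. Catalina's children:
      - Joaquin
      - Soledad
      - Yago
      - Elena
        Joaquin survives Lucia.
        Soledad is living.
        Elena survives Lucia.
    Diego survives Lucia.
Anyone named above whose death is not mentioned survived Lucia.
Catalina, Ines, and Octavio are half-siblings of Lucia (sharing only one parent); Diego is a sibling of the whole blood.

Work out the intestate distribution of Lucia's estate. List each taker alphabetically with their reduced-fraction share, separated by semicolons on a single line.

Diego 2/5; Elena 1/20; Ines 1/5; Joaquin 1/20; Octavio 1/5; Soledad 1/20; Yago 1/20

No spouse, descendants, or parent survives, so the estate passes to Lucia's siblings per stirpes.
Half-blood siblings count for one-half the weight of whole-blood siblings at the initial division.
Dividing 1 in proportion to weights (total weight 5/2): Catalina (weight 1/2) → 1/5; Ines (weight 1/2) → 1/5; Octavio (weight 1/2) → 1/5; Diego (weight 1) → 2/5.
Catalina predeceased; the 1/5 allotted to Catalina's branch passes to Catalina's issue by representation.
The 1/5 is divided into 4 equal shares of 1/20 among Joaquin, Soledad, Yago, Elena.
Joaquin is living and takes 1/20.
Soledad is living and takes 1/20.
Yago is living and takes 1/20.
Elena is living and takes 1/20.
Ines is living and takes 1/5.
Octavio is living and takes 1/5.
Diego is living and takes 2/5.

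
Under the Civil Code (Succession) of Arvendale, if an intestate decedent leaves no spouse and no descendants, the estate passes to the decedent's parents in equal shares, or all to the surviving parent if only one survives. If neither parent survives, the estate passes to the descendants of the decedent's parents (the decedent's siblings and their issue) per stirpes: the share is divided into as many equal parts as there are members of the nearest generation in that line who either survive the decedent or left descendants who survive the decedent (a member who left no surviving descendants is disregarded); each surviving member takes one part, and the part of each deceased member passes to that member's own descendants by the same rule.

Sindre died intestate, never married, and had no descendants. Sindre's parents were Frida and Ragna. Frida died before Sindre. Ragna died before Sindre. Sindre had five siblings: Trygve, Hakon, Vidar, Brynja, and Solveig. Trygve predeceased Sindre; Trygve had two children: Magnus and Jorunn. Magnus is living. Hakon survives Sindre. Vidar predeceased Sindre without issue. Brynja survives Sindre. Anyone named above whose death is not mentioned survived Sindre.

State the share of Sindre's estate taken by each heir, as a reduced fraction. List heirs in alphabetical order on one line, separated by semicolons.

Neither parent survives and there are no descendants, so the estate passes to Sindre's siblings and their issue per stirpes.
Vidar left no surviving issue, so that branch lapses and is disregarded.
The estate is divided into 4 equal shares of 1/4 among Trygve, Hakon, Brynja, Solveig.
Trygve predeceased; the 1/4 allotted to Trygve's branch passes to Trygve's issue by representation.
The 1/4 is divided into 2 equal shares of 1/8 among Magnus, Jorunn.
Magnus is living and takes 1/8.
Jorunn is living and takes 1/8.
Hakon is living and takes 1/4.
Brynja is living and takes 1/4.
Solveig is living and takes 1/4.

Brynja 1/4; Hakon 1/4; Jorunn 1/8; Magnus 1/8; Solveig 1/4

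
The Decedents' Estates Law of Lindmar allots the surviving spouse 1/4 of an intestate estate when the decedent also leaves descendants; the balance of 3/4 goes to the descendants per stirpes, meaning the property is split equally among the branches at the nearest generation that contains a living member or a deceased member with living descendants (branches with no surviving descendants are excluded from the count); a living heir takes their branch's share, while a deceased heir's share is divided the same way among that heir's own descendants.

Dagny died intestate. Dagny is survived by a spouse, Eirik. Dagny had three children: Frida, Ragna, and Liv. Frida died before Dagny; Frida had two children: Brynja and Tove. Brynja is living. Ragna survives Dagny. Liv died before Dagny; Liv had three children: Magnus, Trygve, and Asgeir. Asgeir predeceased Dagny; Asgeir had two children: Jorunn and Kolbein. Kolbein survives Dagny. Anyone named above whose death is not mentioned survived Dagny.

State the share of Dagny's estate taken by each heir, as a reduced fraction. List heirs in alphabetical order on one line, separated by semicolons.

Brynja 1/8; Eirik 1/4; Jorunn 1/24; Kolbein 1/24; Magnus 1/12; Ragna 1/4; Tove 1/8; Trygve 1/12

Eirik, as surviving spouse, takes 1/4.
The remaining 3/4 passes to Dagny's descendants per stirpes.
The 3/4 is divided into 3 equal shares of 1/4 among Frida, Ragna, Liv.
Frida predeceased; the 1/4 allotted to Frida's branch passes to Frida's issue by representation.
The 1/4 is divided into 2 equal shares of 1/8 among Brynja, Tove.
Brynja is living and takes 1/8.
Tove is living and takes 1/8.
Ragna is living and takes 1/4.
Liv predeceased; the 1/4 allotted to Liv's branch passes to Liv's issue by representation.
The 1/4 is divided into 3 equal shares of 1/12 among Magnus, Trygve, Asgeir.
Magnus is living and takes 1/12.
Trygve is living and takes 1/12.
Asgeir predeceased; the 1/12 allotted to Asgeir's branch passes to Asgeir's issue by representation.
The 1/12 is divided into 2 equal shares of 1/24 among Jorunn, Kolbein.
Jorunn is living and takes 1/24.
Kolbein is living and takes 1/24.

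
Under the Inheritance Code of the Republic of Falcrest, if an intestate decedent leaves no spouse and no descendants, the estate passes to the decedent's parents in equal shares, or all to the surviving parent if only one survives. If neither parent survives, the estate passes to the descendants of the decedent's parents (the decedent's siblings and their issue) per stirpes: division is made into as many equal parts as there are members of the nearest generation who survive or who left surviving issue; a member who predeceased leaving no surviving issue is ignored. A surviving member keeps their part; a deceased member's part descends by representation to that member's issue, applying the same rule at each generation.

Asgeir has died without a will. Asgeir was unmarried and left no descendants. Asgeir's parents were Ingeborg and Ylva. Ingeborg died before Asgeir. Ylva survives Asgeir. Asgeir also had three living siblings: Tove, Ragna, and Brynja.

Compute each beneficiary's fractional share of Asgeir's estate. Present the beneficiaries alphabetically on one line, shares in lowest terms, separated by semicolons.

Ylva 1

Only one parent, Ylva, survives, so Ylva takes the entire estate. The siblings take nothing because a surviving parent has priority.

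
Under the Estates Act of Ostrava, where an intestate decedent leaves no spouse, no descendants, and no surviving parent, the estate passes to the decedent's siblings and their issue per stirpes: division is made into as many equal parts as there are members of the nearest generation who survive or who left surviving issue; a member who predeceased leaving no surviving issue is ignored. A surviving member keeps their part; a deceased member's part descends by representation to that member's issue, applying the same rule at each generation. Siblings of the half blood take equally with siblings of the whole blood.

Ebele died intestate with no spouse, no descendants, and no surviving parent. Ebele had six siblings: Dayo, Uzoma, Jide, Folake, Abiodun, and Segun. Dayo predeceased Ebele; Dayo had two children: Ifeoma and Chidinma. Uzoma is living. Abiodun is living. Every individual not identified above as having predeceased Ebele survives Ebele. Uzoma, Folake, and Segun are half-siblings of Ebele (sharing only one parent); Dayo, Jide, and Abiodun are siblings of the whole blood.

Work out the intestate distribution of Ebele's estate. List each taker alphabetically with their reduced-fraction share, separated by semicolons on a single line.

No spouse, descendants, or parent survives, so the estate passes to Ebele's siblings per stirpes.
Half-blood and whole-blood siblings take equally under the stated rule.
The estate is divided into 6 equal shares of 1/6 among Dayo, Uzoma, Jide, Folake, Abiodun, Segun.
Dayo predeceased; the 1/6 allotted to Dayo's branch passes to Dayo's issue by representation.
The 1/6 is divided into 2 equal shares of 1/12 among Ifeoma, Chidinma.
Ifeoma is living and takes 1/12.
Chidinma is living and takes 1/12.
Uzoma is living and takes 1/6.
Jide is living and takes 1/6.
Folake is living and takes 1/6.
Abiodun is living and takes 1/6.
Segun is living and takes 1/6.

Abiodun 1/6; Chidinma 1/12; Folake 1/6; Ifeoma 1/12; Jide 1/6; Segun 1/6; Uzoma 1/6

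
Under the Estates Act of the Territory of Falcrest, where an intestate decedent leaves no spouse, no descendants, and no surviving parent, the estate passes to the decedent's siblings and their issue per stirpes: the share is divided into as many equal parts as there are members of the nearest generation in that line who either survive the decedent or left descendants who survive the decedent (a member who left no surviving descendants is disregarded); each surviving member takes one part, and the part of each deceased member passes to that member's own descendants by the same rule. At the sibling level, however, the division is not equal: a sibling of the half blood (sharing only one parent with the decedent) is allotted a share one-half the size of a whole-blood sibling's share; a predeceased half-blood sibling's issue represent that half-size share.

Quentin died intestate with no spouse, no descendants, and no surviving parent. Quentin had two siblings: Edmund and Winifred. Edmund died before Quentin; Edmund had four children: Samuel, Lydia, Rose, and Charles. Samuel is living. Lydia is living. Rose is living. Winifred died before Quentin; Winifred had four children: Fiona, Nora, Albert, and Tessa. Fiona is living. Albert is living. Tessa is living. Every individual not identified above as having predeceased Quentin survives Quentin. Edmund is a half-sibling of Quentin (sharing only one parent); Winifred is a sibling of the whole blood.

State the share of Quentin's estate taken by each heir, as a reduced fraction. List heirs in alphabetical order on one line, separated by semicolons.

Albert 1/6; Charles 1/12; Fiona 1/6; Lydia 1/12; Nora 1/6; Rose 1/12; Samuel 1/12; Tessa 1/6

No spouse, descendants, or parent survives, so the estate passes to Quentin's siblings per stirpes.
Half-blood siblings count for one-half the weight of whole-blood siblings at the initial division.
Dividing 1 in proportion to weights (total weight 3/2): Edmund (weight 1/2) → 1/3; Winifred (weight 1) → 2/3.
Edmund predeceased; the 1/3 allotted to Edmund's branch passes to Edmund's issue by representation.
The 1/3 is divided into 4 equal shares of 1/12 among Samuel, Lydia, Rose, Charles.
Samuel is living and takes 1/12.
Lydia is living and takes 1/12.
Rose is living and takes 1/12.
Charles is living and takes 1/12.
Winifred predeceased; the 2/3 allotted to Winifred's branch passes to Winifred's issue by representation.
The 2/3 is divided into 4 equal shares of 1/6 among Fiona, Nora, Albert, Tessa.
Fiona is living and takes 1/6.
Nora is living and takes 1/6.
Albert is living and takes 1/6.
Tessa is living and takes 1/6.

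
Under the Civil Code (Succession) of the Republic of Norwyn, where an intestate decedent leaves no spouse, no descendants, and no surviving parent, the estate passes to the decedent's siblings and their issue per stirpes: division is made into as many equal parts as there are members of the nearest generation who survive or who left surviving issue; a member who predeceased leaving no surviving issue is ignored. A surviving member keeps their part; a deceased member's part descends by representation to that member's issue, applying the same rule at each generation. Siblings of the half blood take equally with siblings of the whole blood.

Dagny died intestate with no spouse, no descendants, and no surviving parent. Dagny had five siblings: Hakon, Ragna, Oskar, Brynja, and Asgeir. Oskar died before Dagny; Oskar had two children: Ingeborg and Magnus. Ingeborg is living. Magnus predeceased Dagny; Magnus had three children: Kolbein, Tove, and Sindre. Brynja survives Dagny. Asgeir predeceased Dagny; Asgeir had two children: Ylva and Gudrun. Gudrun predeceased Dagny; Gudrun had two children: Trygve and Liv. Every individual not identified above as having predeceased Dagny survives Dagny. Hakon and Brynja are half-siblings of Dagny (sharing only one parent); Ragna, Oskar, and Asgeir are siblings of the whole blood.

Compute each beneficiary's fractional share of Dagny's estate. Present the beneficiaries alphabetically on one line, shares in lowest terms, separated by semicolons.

Brynja 1/5; Hakon 1/5; Ingeborg 1/10; Kolbein 1/30; Liv 1/20; Ragna 1/5; Sindre 1/30; Tove 1/30; Trygve 1/20; Ylva 1/10

No spouse, descendants, or parent survives, so the estate passes to Dagny's siblings per stirpes.
Half-blood and whole-blood siblings take equally under the stated rule.
The estate is divided into 5 equal shares of 1/5 among Hakon, Ragna, Oskar, Brynja, Asgeir.
Hakon is living and takes 1/5.
Ragna is living and takes 1/5.
Oskar predeceased; the 1/5 allotted to Oskar's branch passes to Oskar's issue by representation.
The 1/5 is divided into 2 equal shares of 1/10 among Ingeborg, Magnus.
Ingeborg is living and takes 1/10.
Magnus predeceased; the 1/10 allotted to Magnus's branch passes to Magnus's issue by representation.
The 1/10 is divided into 3 equal shares of 1/30 among Kolbein, Tove, Sindre.
Kolbein is living and takes 1/30.
Tove is living and takes 1/30.
Sindre is living and takes 1/30.
Brynja is living and takes 1/5.
Asgeir predeceased; the 1/5 allotted to Asgeir's branch passes to Asgeir's issue by representation.
The 1/5 is divided into 2 equal shares of 1/10 among Ylva, Gudrun.
Ylva is living and takes 1/10.
Gudrun predeceased; the 1/10 allotted to Gudrun's branch passes to Gudrun's issue by representation.
The 1/10 is divided into 2 equal shares of 1/20 among Trygve, Liv.
Trygve is living and takes 1/20.
Liv is living and takes 1/20.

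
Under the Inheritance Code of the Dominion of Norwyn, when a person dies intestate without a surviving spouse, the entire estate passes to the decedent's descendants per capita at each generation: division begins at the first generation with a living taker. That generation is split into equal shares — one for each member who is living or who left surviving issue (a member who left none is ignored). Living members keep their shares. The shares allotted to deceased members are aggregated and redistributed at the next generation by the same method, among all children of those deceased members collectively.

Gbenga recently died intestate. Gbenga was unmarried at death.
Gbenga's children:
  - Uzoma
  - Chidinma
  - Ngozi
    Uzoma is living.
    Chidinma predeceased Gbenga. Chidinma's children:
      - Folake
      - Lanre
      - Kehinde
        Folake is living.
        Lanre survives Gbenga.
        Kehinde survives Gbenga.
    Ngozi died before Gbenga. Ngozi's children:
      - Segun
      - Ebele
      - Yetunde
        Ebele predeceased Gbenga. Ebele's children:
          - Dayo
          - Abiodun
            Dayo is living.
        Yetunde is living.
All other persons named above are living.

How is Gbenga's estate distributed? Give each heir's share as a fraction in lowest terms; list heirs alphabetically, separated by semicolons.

There is no surviving spouse, so the entire estate passes to Gbenga's descendants per capita at each generation.
At generation 1 (Uzoma, Chidinma, Ngozi) there are 3 shares of (1)/3 = 1/3 each.
Living: Uzoma — each takes 1/3.
Deceased: Chidinma and Ngozi. Their combined 2/3 is pooled and carried to generation 2.
At generation 2 (Folake, Lanre, Kehinde, Segun, Ebele, Yetunde) there are 6 shares of (2/3)/6 = 1/9 each.
Living: Folake, Lanre, Kehinde, Segun, and Yetunde — each takes 1/9.
Deceased: Ebele. That 1/9 share is carried to generation 3.
At generation 3 (Dayo, Abiodun) there are 2 shares of (1/9)/2 = 1/18 each.
Living: Dayo and Abiodun — each takes 1/18.

Abiodun 1/18; Dayo 1/18; Folake 1/9; Kehinde 1/9; Lanre 1/9; Segun 1/9; Uzoma 1/3; Yetunde 1/9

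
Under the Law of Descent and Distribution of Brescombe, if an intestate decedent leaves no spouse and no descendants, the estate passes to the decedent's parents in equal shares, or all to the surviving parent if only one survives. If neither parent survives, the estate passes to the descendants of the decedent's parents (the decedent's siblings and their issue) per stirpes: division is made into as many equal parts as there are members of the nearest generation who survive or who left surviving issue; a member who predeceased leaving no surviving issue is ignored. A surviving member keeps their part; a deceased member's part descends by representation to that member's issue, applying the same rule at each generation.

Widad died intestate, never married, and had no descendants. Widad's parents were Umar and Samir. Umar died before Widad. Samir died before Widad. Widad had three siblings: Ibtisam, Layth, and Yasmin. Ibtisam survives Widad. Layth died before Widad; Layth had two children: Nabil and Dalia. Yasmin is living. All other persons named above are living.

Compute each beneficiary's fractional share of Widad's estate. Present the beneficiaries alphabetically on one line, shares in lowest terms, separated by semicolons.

Neither parent survives and there are no descendants, so the estate passes to Widad's siblings and their issue per stirpes.
The estate is divided into 3 equal shares of 1/3 among Ibtisam, Layth, Yasmin.
Ibtisam is living and takes 1/3.
Layth predeceased; the 1/3 allotted to Layth's branch passes to Layth's issue by representation.
The 1/3 is divided into 2 equal shares of 1/6 among Nabil, Dalia.
Nabil is living and takes 1/6.
Dalia is living and takes 1/6.
Yasmin is living and takes 1/3.

Dalia 1/6; Ibtisam 1/3; Nabil 1/6; Yasmin 1/3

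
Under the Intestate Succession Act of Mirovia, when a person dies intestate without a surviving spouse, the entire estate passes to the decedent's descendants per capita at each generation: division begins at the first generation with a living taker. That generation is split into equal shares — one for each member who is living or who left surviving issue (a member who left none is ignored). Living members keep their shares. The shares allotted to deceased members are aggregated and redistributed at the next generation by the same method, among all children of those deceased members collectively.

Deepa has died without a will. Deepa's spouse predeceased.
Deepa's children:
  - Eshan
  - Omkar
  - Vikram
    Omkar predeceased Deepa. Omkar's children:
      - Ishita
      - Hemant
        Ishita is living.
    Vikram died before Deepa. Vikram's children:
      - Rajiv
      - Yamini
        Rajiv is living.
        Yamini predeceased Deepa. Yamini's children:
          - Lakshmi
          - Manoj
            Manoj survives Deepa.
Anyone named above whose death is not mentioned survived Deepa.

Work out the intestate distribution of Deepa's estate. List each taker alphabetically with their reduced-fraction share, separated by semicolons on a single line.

Eshan 1/3; Hemant 1/6; Ishita 1/6; Lakshmi 1/12; Manoj 1/12; Rajiv 1/6

There is no surviving spouse, so the entire estate passes to Deepa's descendants per capita at each generation.
At generation 1 (Eshan, Omkar, Vikram) there are 3 shares of (1)/3 = 1/3 each.
Living: Eshan — each takes 1/3.
Deceased: Omkar and Vikram. Their combined 2/3 is pooled and carried to generation 2.
At generation 2 (Ishita, Hemant, Rajiv, Yamini) there are 4 shares of (2/3)/4 = 1/6 each.
Living: Ishita, Hemant, and Rajiv — each takes 1/6.
Deceased: Yamini. That 1/6 share is carried to generation 3.
At generation 3 (Lakshmi, Manoj) there are 2 shares of (1/6)/2 = 1/12 each.
Living: Lakshmi and Manoj — each takes 1/12.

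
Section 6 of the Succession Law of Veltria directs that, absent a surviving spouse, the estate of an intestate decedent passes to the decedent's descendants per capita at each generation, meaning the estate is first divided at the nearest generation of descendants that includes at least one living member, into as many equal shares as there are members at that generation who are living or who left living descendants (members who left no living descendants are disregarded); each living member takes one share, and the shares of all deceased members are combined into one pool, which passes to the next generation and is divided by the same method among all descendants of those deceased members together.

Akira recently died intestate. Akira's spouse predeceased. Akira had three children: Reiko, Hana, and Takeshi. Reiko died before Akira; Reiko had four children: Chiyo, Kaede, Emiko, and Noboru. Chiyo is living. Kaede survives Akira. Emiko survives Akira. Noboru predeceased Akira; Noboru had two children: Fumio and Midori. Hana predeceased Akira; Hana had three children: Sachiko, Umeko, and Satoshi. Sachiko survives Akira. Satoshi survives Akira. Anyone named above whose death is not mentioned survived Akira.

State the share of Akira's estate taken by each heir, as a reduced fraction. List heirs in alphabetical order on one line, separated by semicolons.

There is no surviving spouse, so the entire estate passes to Akira's descendants per capita at each generation.
At generation 1 (Reiko, Hana, Takeshi) there are 3 shares of (1)/3 = 1/3 each.
Living: Takeshi — each takes 1/3.
Deceased: Reiko and Hana. Their combined 2/3 is pooled and carried to generation 2.
At generation 2 (Chiyo, Kaede, Emiko, Noboru, Sachiko, Umeko, Satoshi) there are 7 shares of (2/3)/7 = 2/21 each.
Living: Chiyo, Kaede, Emiko, Sachiko, Umeko, and Satoshi — each takes 2/21.
Deceased: Noboru. That 2/21 share is carried to generation 3.
At generation 3 (Fumio, Midori) there are 2 shares of (2/21)/2 = 1/21 each.
Living: Fumio and Midori — each takes 1/21.

Chiyo 2/21; Emiko 2/21; Fumio 1/21; Kaede 2/21; Midori 1/21; Sachiko 2/21; Satoshi 2/21; Takeshi 1/3; Umeko 2/21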